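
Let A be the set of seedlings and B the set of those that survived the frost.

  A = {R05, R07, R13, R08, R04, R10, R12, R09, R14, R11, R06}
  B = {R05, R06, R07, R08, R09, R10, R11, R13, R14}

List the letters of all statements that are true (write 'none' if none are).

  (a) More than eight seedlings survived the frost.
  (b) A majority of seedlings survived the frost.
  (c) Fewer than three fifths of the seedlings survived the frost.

(a), (b)

|A| = 11, |A ∩ B| = 9, |A ∖ B| = 2.
(a) |A ∩ B| > 8: holds.
(b) |A ∩ B| > |A ∖ B|: holds.
(c) |A ∩ B| / |A| < 3/5: fails.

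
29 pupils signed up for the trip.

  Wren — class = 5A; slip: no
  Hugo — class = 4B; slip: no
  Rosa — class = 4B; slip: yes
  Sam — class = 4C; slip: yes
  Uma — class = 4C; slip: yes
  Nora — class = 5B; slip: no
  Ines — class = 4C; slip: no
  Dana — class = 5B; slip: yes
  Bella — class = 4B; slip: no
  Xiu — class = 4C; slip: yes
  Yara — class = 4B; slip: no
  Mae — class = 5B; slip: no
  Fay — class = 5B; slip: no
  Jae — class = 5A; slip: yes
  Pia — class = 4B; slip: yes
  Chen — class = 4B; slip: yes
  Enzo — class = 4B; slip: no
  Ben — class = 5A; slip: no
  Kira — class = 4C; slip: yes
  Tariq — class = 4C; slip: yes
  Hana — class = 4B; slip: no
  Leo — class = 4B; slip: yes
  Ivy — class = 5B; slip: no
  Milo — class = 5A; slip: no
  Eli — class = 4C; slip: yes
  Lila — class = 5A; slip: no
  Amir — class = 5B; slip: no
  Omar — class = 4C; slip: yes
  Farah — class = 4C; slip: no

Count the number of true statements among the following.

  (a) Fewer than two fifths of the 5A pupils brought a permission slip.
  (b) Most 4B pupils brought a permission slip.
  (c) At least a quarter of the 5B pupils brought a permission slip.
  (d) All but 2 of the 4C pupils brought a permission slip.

(a) 5A: |A| = 5, |A ∩ B| = 1; needs |A ∩ B| / |A| < 2/5 — true.
(b) 4B: |A| = 9, |A ∩ B| = 4; needs |A ∩ B| > |A ∖ B| — false.
(c) 5B: |A| = 6, |A ∩ B| = 1; needs |A ∩ B| / |A| ≥ 1/4 — false.
(d) 4C: |A| = 9, |A ∩ B| = 7; needs |A ∖ B| = 2 — true.

2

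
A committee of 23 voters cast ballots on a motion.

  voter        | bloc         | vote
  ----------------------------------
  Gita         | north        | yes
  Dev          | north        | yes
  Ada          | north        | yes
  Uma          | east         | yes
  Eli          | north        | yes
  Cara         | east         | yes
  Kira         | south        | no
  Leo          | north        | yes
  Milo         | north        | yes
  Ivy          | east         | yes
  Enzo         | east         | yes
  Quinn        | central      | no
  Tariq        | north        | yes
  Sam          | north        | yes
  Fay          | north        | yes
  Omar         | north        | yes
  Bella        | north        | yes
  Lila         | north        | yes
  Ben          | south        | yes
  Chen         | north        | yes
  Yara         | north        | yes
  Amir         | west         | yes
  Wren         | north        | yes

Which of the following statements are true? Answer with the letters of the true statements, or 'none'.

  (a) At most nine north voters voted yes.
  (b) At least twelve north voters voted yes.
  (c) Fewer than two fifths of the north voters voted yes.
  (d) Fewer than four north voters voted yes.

|A| = 15, |A ∩ B| = 15, |A ∖ B| = 0.
(a) |A ∩ B| ≤ 9: fails.
(b) |A ∩ B| ≥ 12: holds.
(c) |A ∩ B| / |A| < 2/5: fails.
(d) |A ∩ B| < 4: fails.

(b)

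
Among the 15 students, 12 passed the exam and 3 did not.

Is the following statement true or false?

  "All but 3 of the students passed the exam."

True

The determiner here denotes the relation: |A ∖ B| = 3.
|A| = 15, |A ∩ B| = 12, |A ∖ B| = 3.
|A ∖ B| = 3, so the statement is true.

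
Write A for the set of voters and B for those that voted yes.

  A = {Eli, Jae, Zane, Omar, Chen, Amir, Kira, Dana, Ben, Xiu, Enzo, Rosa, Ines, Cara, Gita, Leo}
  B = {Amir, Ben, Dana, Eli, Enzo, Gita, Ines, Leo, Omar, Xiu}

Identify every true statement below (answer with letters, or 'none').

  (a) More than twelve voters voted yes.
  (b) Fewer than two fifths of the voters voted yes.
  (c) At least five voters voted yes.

(c)

|A| = 16, |A ∩ B| = 10, |A ∖ B| = 6.
(a) |A ∩ B| > 12: fails.
(b) |A ∩ B| / |A| < 2/5: fails.
(c) |A ∩ B| ≥ 5: holds.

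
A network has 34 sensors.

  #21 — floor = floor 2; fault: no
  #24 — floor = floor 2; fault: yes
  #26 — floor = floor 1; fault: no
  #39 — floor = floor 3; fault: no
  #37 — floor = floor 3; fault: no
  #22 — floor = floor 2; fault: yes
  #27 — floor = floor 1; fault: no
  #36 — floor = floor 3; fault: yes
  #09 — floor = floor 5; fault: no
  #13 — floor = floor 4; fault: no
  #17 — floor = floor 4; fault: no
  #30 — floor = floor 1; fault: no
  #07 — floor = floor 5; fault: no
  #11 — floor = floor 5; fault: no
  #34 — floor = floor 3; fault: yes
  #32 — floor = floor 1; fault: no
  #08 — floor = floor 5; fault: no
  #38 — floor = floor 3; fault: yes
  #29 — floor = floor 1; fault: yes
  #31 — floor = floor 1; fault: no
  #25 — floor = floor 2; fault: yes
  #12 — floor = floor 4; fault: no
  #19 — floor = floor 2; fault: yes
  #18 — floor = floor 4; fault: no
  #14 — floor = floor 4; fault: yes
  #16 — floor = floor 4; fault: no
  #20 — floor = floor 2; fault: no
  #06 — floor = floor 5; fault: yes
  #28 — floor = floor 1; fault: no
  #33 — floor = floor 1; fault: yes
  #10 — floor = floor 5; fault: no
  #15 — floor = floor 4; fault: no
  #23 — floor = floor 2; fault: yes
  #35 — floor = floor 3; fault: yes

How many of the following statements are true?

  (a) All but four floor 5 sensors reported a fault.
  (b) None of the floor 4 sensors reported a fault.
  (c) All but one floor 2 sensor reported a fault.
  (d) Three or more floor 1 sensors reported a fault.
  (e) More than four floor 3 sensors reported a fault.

0

(a) floor 5: |A| = 6, |A ∩ B| = 1; needs |A ∖ B| = 4 — false.
(b) floor 4: |A| = 7, |A ∩ B| = 1; needs A ∩ B = ∅ (|A ∩ B| = 0) — false.
(c) floor 2: |A| = 7, |A ∩ B| = 5; needs |A ∖ B| = 1 — false.
(d) floor 1: |A| = 8, |A ∩ B| = 2; needs |A ∩ B| ≥ 3 — false.
(e) floor 3: |A| = 6, |A ∩ B| = 4; needs |A ∩ B| > 4 — false.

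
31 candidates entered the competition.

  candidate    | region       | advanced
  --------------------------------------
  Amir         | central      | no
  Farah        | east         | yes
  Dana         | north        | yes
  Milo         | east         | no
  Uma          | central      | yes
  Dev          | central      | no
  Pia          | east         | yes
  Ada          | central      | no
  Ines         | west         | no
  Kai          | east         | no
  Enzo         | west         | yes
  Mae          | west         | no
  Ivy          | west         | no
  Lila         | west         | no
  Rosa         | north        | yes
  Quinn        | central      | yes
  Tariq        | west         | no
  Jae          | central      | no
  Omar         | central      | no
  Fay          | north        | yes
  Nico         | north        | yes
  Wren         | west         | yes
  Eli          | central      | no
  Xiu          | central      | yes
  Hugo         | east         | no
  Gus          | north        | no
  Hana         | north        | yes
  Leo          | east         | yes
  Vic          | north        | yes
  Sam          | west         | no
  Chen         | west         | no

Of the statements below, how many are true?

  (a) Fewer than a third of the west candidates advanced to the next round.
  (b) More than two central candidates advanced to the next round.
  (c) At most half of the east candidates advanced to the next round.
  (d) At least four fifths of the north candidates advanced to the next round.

4

(a) west: |A| = 9, |A ∩ B| = 2; needs |A ∩ B| / |A| < 1/3 — true.
(b) central: |A| = 9, |A ∩ B| = 3; needs |A ∩ B| > 2 — true.
(c) east: |A| = 6, |A ∩ B| = 3; needs |A ∩ B| ≤ |A ∖ B| — true.
(d) north: |A| = 7, |A ∩ B| = 6; needs |A ∩ B| / |A| ≥ 4/5 — true.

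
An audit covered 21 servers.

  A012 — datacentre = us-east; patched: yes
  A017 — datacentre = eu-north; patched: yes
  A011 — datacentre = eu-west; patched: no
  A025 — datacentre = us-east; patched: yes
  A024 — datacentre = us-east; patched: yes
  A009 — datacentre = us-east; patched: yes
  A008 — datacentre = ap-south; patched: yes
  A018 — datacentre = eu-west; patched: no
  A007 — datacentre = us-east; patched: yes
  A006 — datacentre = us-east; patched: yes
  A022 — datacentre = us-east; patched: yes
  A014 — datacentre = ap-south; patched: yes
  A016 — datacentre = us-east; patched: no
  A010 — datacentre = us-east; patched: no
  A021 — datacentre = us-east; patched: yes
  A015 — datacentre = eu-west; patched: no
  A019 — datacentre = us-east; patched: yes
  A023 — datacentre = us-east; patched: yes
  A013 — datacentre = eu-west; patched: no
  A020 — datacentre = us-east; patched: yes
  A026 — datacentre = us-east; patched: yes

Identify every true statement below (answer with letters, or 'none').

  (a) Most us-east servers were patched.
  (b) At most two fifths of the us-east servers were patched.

(a)

|A| = 14, |A ∩ B| = 12, |A ∖ B| = 2.
(a) |A ∩ B| > |A ∖ B|: holds.
(b) |A ∩ B| / |A| ≤ 2/5: fails.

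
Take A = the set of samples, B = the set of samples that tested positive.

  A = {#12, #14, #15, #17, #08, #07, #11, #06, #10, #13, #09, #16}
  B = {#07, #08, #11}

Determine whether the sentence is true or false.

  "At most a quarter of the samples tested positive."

'At most a quarter of the samples tested positive' holds iff |A ∩ B| / |A| ≤ 1/4.
A (the restrictor) = {#12, #14, #15, #17, #08, #07, #11, #06, #10, #13, #09, #16}, |A| = 12.
A ∩ B = {#08, #07, #11}, so |A ∩ B| = 3.
A ∖ B = {#12, #14, #15, #17, #06, #10, #13, #09, #16}, so |A ∖ B| = 9.
|A ∩ B|/|A| = 3/12, so the statement is true.

True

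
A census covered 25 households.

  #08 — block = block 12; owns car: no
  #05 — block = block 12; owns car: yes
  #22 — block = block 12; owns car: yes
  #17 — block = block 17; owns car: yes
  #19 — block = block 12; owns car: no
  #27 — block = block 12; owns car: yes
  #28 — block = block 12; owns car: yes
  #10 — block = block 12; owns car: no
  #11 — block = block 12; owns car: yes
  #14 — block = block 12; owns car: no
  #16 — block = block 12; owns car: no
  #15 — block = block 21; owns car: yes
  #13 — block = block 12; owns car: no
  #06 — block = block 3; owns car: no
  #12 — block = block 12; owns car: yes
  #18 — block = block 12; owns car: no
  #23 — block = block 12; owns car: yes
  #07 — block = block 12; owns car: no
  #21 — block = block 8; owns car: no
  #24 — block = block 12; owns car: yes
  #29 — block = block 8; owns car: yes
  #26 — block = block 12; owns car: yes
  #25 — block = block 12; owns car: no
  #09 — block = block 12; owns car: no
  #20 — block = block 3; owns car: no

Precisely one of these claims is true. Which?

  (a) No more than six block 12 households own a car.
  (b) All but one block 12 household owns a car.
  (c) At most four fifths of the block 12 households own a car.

|A| = 19, |A ∩ B| = 9, |A ∖ B| = 10.
(a) requires |A ∩ B| ≤ 6: false.
(b) requires |A ∖ B| = 1: false.
(c) requires |A ∩ B| / |A| ≤ 4/5: true.

(c)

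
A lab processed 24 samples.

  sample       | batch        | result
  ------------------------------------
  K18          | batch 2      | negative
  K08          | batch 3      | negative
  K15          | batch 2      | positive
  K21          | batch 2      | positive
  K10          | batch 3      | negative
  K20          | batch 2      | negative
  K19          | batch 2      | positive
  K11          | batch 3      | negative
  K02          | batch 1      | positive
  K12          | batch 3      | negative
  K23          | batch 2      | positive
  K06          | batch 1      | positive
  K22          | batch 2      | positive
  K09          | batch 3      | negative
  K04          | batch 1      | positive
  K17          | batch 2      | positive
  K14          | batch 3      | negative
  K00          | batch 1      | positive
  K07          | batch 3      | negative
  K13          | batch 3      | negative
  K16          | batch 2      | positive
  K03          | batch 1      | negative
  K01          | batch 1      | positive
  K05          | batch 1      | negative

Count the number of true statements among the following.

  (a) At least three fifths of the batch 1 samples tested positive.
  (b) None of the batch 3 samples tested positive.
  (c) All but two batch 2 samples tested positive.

(a) batch 1: |A| = 7, |A ∩ B| = 5; needs |A ∩ B| / |A| ≥ 3/5 — true.
(b) batch 3: |A| = 8, |A ∩ B| = 0; needs A ∩ B = ∅ (|A ∩ B| = 0) — true.
(c) batch 2: |A| = 9, |A ∩ B| = 7; needs |A ∖ B| = 2 — true.

3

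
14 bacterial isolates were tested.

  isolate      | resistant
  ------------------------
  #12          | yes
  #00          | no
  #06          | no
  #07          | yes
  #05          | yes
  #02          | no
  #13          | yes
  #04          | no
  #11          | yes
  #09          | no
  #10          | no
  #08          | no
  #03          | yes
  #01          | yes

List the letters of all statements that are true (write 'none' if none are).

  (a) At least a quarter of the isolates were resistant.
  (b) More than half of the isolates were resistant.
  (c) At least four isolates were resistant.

(a), (c)

|A| = 14, |A ∩ B| = 7, |A ∖ B| = 7.
(a) |A ∩ B| / |A| ≥ 1/4: holds.
(b) |A ∩ B| > |A ∖ B|: fails.
(c) |A ∩ B| ≥ 4: holds.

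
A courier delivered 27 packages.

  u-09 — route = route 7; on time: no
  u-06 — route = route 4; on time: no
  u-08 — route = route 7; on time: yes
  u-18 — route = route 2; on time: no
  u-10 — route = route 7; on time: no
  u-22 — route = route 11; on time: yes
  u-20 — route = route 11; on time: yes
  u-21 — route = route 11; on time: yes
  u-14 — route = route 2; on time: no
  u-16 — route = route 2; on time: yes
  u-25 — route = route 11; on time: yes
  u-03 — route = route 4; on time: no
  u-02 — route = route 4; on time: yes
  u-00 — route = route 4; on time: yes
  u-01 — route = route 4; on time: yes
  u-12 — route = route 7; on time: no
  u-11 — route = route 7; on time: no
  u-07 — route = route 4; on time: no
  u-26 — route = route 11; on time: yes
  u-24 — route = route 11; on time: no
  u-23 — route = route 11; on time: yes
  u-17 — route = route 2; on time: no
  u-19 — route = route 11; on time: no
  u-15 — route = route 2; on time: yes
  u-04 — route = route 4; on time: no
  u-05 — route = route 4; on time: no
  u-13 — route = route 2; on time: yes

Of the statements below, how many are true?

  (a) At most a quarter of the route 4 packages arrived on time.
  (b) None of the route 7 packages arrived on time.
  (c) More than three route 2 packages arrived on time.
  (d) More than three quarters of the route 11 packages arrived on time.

(a) route 4: |A| = 8, |A ∩ B| = 3; needs |A ∩ B| / |A| ≤ 1/4 — false.
(b) route 7: |A| = 5, |A ∩ B| = 1; needs A ∩ B = ∅ (|A ∩ B| = 0) — false.
(c) route 2: |A| = 6, |A ∩ B| = 3; needs |A ∩ B| > 3 — false.
(d) route 11: |A| = 8, |A ∩ B| = 6; needs |A ∩ B| / |A| > 3/4 — false.

0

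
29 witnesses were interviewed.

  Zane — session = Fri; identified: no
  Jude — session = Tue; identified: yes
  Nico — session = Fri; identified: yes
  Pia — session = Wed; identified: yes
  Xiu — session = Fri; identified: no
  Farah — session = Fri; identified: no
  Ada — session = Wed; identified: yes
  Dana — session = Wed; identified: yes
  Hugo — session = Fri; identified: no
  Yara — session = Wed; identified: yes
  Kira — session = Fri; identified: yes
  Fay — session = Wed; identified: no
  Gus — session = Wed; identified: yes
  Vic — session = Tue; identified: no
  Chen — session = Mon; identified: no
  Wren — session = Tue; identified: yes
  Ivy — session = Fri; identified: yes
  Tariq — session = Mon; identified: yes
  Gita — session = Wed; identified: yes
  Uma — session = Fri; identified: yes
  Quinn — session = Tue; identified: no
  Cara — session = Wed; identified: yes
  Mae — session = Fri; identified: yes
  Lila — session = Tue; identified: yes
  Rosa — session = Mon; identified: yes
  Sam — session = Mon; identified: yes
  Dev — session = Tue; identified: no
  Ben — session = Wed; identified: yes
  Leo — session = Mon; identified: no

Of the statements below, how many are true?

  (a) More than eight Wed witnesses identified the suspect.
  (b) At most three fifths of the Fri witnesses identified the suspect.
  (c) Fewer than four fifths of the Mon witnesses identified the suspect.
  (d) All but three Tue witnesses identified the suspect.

(a) Wed: |A| = 9, |A ∩ B| = 8; needs |A ∩ B| > 8 — false.
(b) Fri: |A| = 9, |A ∩ B| = 5; needs |A ∩ B| / |A| ≤ 3/5 — true.
(c) Mon: |A| = 5, |A ∩ B| = 3; needs |A ∩ B| / |A| < 4/5 — true.
(d) Tue: |A| = 6, |A ∩ B| = 3; needs |A ∖ B| = 3 — true.

3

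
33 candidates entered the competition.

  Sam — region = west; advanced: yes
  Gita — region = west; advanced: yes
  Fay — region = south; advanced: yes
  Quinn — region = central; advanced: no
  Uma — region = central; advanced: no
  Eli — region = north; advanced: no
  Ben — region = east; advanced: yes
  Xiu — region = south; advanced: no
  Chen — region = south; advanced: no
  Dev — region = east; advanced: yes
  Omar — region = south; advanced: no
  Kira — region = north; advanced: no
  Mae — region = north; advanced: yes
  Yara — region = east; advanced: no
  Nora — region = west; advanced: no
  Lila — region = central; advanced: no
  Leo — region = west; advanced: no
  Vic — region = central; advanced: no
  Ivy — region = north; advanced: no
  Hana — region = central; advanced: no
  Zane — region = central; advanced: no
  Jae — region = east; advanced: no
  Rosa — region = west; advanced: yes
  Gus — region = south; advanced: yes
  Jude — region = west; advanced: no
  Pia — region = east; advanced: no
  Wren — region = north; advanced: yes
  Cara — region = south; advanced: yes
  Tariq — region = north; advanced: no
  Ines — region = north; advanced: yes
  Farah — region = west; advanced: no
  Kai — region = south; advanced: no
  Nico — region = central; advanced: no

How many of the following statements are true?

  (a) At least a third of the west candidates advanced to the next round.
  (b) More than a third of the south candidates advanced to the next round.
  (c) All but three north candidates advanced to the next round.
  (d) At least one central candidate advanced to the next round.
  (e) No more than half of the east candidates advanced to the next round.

(a) west: |A| = 7, |A ∩ B| = 3; needs |A ∩ B| / |A| ≥ 1/3 — true.
(b) south: |A| = 7, |A ∩ B| = 3; needs |A ∩ B| / |A| > 1/3 — true.
(c) north: |A| = 7, |A ∩ B| = 3; needs |A ∖ B| = 3 — false.
(d) central: |A| = 7, |A ∩ B| = 0; needs A ∩ B ≠ ∅ (|A ∩ B| ≥ 1) — false.
(e) east: |A| = 5, |A ∩ B| = 2; needs |A ∩ B| ≤ |A ∖ B| — true.

3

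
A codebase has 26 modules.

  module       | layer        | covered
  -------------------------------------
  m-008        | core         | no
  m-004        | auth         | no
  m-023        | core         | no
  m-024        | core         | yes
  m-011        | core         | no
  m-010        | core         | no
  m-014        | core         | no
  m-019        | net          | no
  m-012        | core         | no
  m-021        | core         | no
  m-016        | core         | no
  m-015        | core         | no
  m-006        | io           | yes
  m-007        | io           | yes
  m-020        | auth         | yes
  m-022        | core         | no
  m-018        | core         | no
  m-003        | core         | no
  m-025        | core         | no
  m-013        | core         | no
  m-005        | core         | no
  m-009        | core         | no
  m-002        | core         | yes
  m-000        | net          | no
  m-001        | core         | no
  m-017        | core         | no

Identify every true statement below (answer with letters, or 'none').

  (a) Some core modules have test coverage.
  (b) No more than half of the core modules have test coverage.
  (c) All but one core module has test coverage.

(a), (b)

|A| = 20, |A ∩ B| = 2, |A ∖ B| = 18.
(a) A ∩ B ≠ ∅ (|A ∩ B| ≥ 1): holds.
(b) |A ∩ B| ≤ |A ∖ B|: holds.
(c) |A ∖ B| = 1: fails.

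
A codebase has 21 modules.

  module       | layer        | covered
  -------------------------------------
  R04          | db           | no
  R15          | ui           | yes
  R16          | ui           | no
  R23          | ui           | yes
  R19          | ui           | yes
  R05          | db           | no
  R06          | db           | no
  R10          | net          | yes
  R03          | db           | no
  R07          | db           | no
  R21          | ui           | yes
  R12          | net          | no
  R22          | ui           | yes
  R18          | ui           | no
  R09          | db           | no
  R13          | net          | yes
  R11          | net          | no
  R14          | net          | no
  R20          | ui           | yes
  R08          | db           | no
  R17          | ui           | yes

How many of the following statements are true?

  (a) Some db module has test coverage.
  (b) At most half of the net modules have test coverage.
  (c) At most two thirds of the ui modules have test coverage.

(a) db: |A| = 7, |A ∩ B| = 0; needs A ∩ B ≠ ∅ (|A ∩ B| ≥ 1) — false.
(b) net: |A| = 5, |A ∩ B| = 2; needs |A ∩ B| ≤ |A ∖ B| — true.
(c) ui: |A| = 9, |A ∩ B| = 7; needs |A ∩ B| / |A| ≤ 2/3 — false.

1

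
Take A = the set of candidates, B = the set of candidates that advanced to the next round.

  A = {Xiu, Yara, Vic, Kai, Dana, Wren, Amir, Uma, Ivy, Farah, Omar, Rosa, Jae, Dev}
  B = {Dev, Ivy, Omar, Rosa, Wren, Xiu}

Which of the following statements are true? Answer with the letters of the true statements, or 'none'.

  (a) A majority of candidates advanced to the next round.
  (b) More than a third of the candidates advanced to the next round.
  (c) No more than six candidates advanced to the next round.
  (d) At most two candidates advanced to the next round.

|A| = 14, |A ∩ B| = 6, |A ∖ B| = 8.
(a) |A ∩ B| > |A ∖ B|: fails.
(b) |A ∩ B| / |A| > 1/3: holds.
(c) |A ∩ B| ≤ 6: holds.
(d) |A ∩ B| ≤ 2: fails.

(b), (c)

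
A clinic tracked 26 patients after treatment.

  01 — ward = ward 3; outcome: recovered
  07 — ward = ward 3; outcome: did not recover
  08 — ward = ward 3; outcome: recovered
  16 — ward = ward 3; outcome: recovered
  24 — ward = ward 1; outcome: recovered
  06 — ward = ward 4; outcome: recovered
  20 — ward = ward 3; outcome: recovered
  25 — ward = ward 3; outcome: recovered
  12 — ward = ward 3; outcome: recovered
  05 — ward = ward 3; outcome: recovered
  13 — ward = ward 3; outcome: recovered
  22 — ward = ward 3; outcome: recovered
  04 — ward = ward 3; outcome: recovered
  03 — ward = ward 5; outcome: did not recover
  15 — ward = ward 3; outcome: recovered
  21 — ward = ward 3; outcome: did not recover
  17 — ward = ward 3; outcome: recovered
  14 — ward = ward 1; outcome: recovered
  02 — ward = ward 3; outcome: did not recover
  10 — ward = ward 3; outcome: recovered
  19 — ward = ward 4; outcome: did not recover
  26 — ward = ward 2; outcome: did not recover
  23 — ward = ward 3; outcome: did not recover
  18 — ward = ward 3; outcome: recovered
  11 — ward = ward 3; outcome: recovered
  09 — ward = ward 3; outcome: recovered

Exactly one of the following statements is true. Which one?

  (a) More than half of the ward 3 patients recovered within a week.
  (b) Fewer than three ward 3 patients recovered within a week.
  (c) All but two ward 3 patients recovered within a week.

|A| = 20, |A ∩ B| = 16, |A ∖ B| = 4.
(a) requires |A ∩ B| > |A ∖ B|: true.
(b) requires |A ∩ B| < 3: false.
(c) requires |A ∖ B| = 2: false.

(a)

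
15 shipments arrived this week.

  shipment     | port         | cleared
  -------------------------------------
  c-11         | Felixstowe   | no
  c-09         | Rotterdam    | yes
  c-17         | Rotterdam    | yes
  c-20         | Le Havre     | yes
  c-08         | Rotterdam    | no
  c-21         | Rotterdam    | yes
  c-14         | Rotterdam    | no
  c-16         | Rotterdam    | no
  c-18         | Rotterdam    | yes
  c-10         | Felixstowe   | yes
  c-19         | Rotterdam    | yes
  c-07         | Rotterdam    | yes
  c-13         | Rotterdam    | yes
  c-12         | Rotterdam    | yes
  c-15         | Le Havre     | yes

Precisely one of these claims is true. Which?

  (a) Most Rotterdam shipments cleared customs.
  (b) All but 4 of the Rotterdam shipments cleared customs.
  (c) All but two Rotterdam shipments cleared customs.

|A| = 11, |A ∩ B| = 8, |A ∖ B| = 3.
(a) requires |A ∩ B| > |A ∖ B|: true.
(b) requires |A ∖ B| = 4: false.
(c) requires |A ∖ B| = 2: false.

(a)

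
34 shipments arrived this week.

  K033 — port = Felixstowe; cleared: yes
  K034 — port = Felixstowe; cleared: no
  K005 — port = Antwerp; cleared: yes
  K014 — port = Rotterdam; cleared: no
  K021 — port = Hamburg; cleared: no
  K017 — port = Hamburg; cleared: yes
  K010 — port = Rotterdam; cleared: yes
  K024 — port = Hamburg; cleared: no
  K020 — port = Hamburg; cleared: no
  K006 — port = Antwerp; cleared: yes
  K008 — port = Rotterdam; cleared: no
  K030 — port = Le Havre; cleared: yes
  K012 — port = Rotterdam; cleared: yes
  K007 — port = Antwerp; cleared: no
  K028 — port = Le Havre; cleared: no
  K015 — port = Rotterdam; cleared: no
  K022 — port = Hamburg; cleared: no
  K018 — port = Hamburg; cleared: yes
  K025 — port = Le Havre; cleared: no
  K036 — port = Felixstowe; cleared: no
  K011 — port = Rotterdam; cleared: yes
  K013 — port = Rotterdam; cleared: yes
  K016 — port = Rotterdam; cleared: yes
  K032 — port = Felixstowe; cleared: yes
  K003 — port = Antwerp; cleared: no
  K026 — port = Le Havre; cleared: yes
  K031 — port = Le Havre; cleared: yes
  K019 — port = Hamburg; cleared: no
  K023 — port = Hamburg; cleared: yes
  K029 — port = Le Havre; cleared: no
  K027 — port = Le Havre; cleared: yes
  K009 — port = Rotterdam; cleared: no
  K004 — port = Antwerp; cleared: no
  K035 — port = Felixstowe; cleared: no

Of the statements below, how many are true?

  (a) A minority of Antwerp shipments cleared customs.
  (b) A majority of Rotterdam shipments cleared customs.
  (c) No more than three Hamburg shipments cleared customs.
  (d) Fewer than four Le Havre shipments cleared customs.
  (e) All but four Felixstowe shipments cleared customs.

3

(a) Antwerp: |A| = 5, |A ∩ B| = 2; needs |A ∩ B| < |A ∖ B| — true.
(b) Rotterdam: |A| = 9, |A ∩ B| = 5; needs |A ∩ B| > |A ∖ B| — true.
(c) Hamburg: |A| = 8, |A ∩ B| = 3; needs |A ∩ B| ≤ 3 — true.
(d) Le Havre: |A| = 7, |A ∩ B| = 4; needs |A ∩ B| < 4 — false.
(e) Felixstowe: |A| = 5, |A ∩ B| = 2; needs |A ∖ B| = 4 — false.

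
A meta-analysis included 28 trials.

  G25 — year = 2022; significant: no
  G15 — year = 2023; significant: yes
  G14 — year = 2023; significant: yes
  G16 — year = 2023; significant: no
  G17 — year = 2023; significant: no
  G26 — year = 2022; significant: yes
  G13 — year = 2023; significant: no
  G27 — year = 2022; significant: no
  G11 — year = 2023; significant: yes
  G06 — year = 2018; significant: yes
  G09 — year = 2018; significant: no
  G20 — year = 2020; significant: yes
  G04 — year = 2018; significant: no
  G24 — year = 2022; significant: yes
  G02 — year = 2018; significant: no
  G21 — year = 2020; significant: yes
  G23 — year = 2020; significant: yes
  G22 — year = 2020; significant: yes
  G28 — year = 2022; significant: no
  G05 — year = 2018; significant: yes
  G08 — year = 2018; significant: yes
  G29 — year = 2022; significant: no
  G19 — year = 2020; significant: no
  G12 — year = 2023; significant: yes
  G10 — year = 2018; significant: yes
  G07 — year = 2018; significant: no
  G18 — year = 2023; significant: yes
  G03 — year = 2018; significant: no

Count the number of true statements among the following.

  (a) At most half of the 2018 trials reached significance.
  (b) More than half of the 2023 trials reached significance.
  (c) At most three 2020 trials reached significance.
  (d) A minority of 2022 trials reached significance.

(a) 2018: |A| = 9, |A ∩ B| = 4; needs |A ∩ B| ≤ |A ∖ B| — true.
(b) 2023: |A| = 8, |A ∩ B| = 5; needs |A ∩ B| > |A ∖ B| — true.
(c) 2020: |A| = 5, |A ∩ B| = 4; needs |A ∩ B| ≤ 3 — false.
(d) 2022: |A| = 6, |A ∩ B| = 2; needs |A ∩ B| < |A ∖ B| — true.

3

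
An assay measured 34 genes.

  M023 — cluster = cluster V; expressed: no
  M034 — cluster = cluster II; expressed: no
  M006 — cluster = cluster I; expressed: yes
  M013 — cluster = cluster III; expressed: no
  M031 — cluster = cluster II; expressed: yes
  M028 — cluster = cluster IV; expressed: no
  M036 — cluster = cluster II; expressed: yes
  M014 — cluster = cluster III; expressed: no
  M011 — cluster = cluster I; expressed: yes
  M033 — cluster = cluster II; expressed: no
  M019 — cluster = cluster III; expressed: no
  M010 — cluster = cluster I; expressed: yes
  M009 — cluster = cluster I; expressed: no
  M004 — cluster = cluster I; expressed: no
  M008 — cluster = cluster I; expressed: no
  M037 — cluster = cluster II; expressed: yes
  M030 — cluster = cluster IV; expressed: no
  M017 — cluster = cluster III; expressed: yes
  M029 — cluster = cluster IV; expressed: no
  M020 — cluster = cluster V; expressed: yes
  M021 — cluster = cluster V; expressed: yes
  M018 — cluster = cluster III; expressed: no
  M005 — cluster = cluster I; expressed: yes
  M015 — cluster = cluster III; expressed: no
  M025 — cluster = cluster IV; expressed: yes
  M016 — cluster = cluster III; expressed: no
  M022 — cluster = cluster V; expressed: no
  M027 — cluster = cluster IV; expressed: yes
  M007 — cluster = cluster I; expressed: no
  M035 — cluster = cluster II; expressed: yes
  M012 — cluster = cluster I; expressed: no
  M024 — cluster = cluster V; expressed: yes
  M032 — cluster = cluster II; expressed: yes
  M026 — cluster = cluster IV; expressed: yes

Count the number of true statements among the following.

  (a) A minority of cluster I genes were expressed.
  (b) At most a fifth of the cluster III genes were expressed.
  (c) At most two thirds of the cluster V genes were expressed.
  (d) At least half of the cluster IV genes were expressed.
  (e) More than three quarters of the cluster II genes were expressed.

(a) cluster I: |A| = 9, |A ∩ B| = 4; needs |A ∩ B| < |A ∖ B| — true.
(b) cluster III: |A| = 7, |A ∩ B| = 1; needs |A ∩ B| / |A| ≤ 1/5 — true.
(c) cluster V: |A| = 5, |A ∩ B| = 3; needs |A ∩ B| / |A| ≤ 2/3 — true.
(d) cluster IV: |A| = 6, |A ∩ B| = 3; needs |A ∩ B| ≥ |A ∖ B| — true.
(e) cluster II: |A| = 7, |A ∩ B| = 5; needs |A ∩ B| / |A| > 3/4 — false.

4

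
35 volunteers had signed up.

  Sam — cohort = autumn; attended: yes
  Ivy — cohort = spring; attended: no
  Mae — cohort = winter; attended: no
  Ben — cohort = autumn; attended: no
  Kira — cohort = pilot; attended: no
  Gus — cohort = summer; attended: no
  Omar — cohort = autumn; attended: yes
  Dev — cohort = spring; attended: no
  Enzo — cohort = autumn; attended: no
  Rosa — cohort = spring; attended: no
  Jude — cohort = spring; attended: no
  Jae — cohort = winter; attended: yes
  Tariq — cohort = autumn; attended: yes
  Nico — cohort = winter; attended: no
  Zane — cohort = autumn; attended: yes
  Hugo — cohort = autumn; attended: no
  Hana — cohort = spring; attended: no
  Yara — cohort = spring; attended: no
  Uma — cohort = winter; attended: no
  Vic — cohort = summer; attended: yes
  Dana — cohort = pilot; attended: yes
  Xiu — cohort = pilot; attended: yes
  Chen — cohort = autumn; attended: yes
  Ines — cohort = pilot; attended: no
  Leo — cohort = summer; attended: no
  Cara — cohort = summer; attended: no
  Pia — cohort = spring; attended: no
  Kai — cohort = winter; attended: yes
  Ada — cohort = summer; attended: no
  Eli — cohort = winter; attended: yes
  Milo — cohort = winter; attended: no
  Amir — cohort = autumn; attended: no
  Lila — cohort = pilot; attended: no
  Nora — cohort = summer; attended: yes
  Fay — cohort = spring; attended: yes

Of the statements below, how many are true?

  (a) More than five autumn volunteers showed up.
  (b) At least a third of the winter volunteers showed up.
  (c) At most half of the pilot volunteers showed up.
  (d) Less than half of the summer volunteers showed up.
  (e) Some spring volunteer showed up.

4

(a) autumn: |A| = 9, |A ∩ B| = 5; needs |A ∩ B| > 5 — false.
(b) winter: |A| = 7, |A ∩ B| = 3; needs |A ∩ B| / |A| ≥ 1/3 — true.
(c) pilot: |A| = 5, |A ∩ B| = 2; needs |A ∩ B| ≤ |A ∖ B| — true.
(d) summer: |A| = 6, |A ∩ B| = 2; needs |A ∩ B| < |A ∖ B| — true.
(e) spring: |A| = 8, |A ∩ B| = 1; needs A ∩ B ≠ ∅ (|A ∩ B| ≥ 1) — true.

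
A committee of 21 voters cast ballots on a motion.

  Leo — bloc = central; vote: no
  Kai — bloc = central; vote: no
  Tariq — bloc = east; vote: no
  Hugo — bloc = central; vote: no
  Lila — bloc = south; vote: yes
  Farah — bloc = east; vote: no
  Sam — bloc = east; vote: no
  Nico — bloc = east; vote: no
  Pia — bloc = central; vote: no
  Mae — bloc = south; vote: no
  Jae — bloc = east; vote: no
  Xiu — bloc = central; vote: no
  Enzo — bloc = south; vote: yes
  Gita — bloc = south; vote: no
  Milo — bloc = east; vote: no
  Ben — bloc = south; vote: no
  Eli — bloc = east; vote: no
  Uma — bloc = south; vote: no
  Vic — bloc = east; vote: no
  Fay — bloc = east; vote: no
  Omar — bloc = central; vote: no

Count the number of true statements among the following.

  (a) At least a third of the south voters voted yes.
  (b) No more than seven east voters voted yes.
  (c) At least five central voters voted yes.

(a) south: |A| = 6, |A ∩ B| = 2; needs |A ∩ B| / |A| ≥ 1/3 — true.
(b) east: |A| = 9, |A ∩ B| = 0; needs |A ∩ B| ≤ 7 — true.
(c) central: |A| = 6, |A ∩ B| = 0; needs |A ∩ B| ≥ 5 — false.

2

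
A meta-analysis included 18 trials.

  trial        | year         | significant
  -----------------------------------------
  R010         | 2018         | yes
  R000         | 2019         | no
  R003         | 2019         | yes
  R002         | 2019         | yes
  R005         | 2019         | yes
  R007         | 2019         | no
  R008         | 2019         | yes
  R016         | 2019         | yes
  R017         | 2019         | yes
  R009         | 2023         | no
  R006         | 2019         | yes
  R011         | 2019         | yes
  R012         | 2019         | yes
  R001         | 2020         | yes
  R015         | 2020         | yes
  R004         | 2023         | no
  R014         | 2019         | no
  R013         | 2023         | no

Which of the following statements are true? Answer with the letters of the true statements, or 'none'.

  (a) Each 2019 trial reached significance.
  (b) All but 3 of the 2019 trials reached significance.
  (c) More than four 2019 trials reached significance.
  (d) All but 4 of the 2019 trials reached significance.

(b), (c)

|A| = 12, |A ∩ B| = 9, |A ∖ B| = 3.
(a) A ⊆ B, i.e. every element of A is in B (|A ∖ B| = 0): fails.
(b) |A ∖ B| = 3: holds.
(c) |A ∩ B| > 4: holds.
(d) |A ∖ B| = 4: fails.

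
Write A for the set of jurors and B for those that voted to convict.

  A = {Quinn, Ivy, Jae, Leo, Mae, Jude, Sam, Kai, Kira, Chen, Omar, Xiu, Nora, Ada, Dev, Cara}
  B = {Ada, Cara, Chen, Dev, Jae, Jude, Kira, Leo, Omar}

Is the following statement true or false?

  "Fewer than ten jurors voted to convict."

True

The determiner here denotes the relation: |A ∩ B| < 10.
|A| = 16, |A ∩ B| = 9, |A ∖ B| = 7.
|A ∩ B| = 9, so the statement is true.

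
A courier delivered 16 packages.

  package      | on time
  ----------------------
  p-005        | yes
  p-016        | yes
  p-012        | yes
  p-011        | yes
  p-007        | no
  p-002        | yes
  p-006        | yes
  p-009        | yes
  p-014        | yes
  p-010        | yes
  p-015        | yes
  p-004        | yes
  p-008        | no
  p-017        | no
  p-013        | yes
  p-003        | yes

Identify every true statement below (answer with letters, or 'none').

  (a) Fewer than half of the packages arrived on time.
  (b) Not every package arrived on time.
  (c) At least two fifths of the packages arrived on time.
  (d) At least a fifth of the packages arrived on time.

|A| = 16, |A ∩ B| = 13, |A ∖ B| = 3.
(a) |A ∩ B| < |A ∖ B|: fails.
(b) A ⊄ B (|A ∖ B| ≥ 1): holds.
(c) |A ∩ B| / |A| ≥ 2/5: holds.
(d) |A ∩ B| / |A| ≥ 1/5: holds.

(b), (c), (d)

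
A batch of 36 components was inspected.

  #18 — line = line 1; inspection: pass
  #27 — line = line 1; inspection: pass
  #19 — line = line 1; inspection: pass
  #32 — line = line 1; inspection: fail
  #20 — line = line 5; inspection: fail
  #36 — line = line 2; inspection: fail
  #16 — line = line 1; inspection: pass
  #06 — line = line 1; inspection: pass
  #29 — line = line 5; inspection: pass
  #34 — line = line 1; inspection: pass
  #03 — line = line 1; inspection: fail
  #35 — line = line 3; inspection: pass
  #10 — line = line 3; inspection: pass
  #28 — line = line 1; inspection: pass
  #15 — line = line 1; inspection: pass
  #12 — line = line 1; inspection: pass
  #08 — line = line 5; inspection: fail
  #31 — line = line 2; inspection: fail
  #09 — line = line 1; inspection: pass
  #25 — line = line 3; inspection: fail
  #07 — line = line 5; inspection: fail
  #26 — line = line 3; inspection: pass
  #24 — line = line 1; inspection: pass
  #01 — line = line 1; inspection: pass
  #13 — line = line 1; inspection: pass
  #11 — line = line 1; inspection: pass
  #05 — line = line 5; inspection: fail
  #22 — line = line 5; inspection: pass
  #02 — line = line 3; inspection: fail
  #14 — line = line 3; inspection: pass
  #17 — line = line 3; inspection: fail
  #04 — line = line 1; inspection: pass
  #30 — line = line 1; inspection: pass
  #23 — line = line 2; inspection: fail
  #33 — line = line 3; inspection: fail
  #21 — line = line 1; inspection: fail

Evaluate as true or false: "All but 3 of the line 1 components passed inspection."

True

Truth condition: |A ∖ B| = 3.
|A| = 19, |A ∩ B| = 16, |A ∖ B| = 3.
|A ∖ B| = 3, so the statement is true.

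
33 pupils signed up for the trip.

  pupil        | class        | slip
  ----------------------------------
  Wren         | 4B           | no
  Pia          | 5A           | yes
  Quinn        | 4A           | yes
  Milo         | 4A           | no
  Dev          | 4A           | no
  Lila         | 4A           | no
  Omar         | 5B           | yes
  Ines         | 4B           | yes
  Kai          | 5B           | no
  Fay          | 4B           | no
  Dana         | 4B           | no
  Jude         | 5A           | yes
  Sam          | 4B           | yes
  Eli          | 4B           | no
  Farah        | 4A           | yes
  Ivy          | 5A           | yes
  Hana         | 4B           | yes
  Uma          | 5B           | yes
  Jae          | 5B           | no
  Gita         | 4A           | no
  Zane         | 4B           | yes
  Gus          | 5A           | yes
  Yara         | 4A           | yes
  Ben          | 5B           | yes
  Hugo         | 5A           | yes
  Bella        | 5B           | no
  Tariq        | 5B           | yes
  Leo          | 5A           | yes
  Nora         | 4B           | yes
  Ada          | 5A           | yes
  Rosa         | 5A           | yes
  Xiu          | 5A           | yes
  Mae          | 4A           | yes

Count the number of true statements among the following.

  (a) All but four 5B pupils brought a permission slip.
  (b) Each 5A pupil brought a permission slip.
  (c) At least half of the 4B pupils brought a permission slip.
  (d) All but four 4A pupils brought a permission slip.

(a) 5B: |A| = 7, |A ∩ B| = 4; needs |A ∖ B| = 4 — false.
(b) 5A: |A| = 9, |A ∩ B| = 9; needs A ⊆ B, i.e. every element of A is in B (|A ∖ B| = 0) — true.
(c) 4B: |A| = 9, |A ∩ B| = 5; needs |A ∩ B| ≥ |A ∖ B| — true.
(d) 4A: |A| = 8, |A ∩ B| = 4; needs |A ∖ B| = 4 — true.

3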